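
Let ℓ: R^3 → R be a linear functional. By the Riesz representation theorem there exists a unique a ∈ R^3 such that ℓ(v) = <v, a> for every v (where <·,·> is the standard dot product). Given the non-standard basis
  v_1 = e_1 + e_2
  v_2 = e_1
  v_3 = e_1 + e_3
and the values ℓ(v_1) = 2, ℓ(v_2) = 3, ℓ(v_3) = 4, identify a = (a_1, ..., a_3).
a = (3, -1, 1)

Write a = (a_1, ..., a_3) in the standard basis. For each basis vector v_i, ℓ(v_i) = <v_i, a> is a linear equation in the a_j's. Collect the n equations into a matrix system V a = ℓ, where row i of V is v_i (expressed in the standard basis). Since V is invertible (lower-triangular with 1s on the diagonal, up to permutation), solve by back-substitution:
  V =
[[1, 1, 0],
 [1, 0, 0],
 [1, 0, 1]]
  V a = (2, 3, 4)
Solving gives a = (3, -1, 1).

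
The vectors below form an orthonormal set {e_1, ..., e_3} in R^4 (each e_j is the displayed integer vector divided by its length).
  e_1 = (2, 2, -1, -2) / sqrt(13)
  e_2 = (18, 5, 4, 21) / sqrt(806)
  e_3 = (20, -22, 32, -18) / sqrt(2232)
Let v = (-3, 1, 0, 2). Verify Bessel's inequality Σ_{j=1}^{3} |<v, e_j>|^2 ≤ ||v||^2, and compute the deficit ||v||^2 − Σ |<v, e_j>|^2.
Σ |<v, e_j>|^2 = 101/9; ||v||^2 = 14; deficit = 25/9

Write each e_j = u_j / sqrt(<u_j, u_j>) where u_j is the displayed integer vector. Then <v, e_j> = <v, u_j> / sqrt(<u_j, u_j>), so |<v, e_j>|^2 = <v, u_j>^2 / <u_j, u_j>.
Coefficients: <v, e_1> = -8/sqrt(13), <v, e_2> = -7/sqrt(806), <v, e_3> = -118/sqrt(2232).
Square and sum: Σ |<v, e_j>|^2 = 101/9.
Compute ||v||^2 = v·v = 14.
Deficit = 14 − 101/9 = 25/9 ≥ 0, confirming Bessel's inequality. (The deficit equals ||v − Σ <v,e_j> e_j||^2, the squared distance from v to span{e_j}.)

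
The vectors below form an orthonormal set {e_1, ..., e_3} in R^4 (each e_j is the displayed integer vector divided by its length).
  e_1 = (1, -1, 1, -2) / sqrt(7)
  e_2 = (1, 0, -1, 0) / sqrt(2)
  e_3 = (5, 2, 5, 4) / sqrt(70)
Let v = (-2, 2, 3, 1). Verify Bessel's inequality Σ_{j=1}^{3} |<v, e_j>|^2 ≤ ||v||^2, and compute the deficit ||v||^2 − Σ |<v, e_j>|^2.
Σ |<v, e_j>|^2 = 81/5; ||v||^2 = 18; deficit = 9/5

Write each e_j = u_j / sqrt(<u_j, u_j>) where u_j is the displayed integer vector. Then <v, e_j> = <v, u_j> / sqrt(<u_j, u_j>), so |<v, e_j>|^2 = <v, u_j>^2 / <u_j, u_j>.
Coefficients: <v, e_1> = -3/sqrt(7), <v, e_2> = -5/sqrt(2), <v, e_3> = 13/sqrt(70).
Square and sum: Σ |<v, e_j>|^2 = 81/5.
Compute ||v||^2 = v·v = 18.
Deficit = 18 − 81/5 = 9/5 ≥ 0, confirming Bessel's inequality. (The deficit equals ||v − Σ <v,e_j> e_j||^2, the squared distance from v to span{e_j}.)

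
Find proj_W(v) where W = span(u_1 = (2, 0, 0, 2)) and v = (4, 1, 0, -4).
proj_W(v) = (0, 0, 0, 0)

Set up U = [u_1 | ... | u_1] ∈ R^(4×1). The projector onto W = col(U) is P = U (U^T U)^(-1) U^T.
Compute U^T U =
  [8],
and U^T v = (0).
Solve U^T U · c = U^T v for the coefficients: c = (0). The projection is proj_W(v) = U c.
Check: (v - proj_W(v)) · u_1 = 0  (should be 0).
Result: proj_W(v) = (0, 0, 0, 0).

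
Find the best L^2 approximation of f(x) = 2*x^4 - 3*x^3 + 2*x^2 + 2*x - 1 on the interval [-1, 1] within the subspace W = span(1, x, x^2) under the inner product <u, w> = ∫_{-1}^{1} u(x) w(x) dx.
g(x) = 26*x^2/7 + x/5 - 41/35

The best approximation g ∈ W is the orthogonal projection of f onto W. Writing g = a_0 + a_1 x + a_2 x^2, the coefficients solve the normal equations G · a = b where
  G_{ij} = <φ_i, φ_j> and b_i = <f, φ_i>, with φ_0 = 1, φ_1 = x, φ_2 = x^2.
G =
  [2, 0, 2/3]
  [0, 2/3, 0]
  [2/3, 0, 2/5],
b = (2/15, 2/15, 74/105).
Solving gives a_0 = -41/35, a_1 = 1/5, a_2 = 26/7, so
  g(x) = 26*x^2/7 + x/5 - 41/35.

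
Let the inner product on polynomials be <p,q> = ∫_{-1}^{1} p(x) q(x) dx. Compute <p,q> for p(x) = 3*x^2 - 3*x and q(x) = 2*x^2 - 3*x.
<p,q> = 42/5

Expand the product: p(x)·q(x) = 6*x^4 - 15*x^3 + 9*x^2.
∫_{-1}^{1} of each monomial x^k gives [2/(k+1) if k even, 0 if k odd]. Integrating term-by-term (or equivalently evaluating the antiderivative F(x) = 6*x^5/5 - 15*x^4/4 + 3*x^3 at the endpoints):
  F(1) − F(−1) = 9/20 − (-159/20) = 42/5.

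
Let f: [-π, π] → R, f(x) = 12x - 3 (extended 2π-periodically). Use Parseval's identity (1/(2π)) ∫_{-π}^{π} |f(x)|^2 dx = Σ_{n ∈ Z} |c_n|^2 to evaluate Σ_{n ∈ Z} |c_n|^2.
Σ |c_n|^2 = 48π^2 + 9

Expand and integrate term by term over [-π, π]:
  ∫ (12x)^2 dx = 144·(2π^3/3); ∫ 2·12·(-3)·x dx = 0 (odd integrand); ∫ (-3)^2 dx = 9·2π.
So (1/(2π)) ∫_{-π}^{π} (12x - 3)^2 dx = 144π^2/3 + 9 = 48π^2 + 9.
Parseval ⇒ Σ |c_n|^2 = 48π^2 + 9.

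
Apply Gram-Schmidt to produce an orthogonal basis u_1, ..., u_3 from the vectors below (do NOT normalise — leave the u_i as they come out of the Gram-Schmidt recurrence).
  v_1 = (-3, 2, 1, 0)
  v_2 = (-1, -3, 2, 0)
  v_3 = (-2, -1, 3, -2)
Orthogonal basis:
  u_1 = (-3, 2, 1, 0)
  u_2 = (-17/14, -20/7, 29/14, 0)
  u_3 = (98/195, 14/39, 154/195, -2)

Apply the Gram-Schmidt recurrence
  u_1 = v_1
  u_i = v_i − Σ_{j<i} ((v_i · u_j) / (u_j · u_j)) · u_j.

Step by step this gives:
  u_1 = (-3, 2, 1, 0)
  u_2 = (-17/14, -20/7, 29/14, 0)
  u_3 = (98/195, 14/39, 154/195, -2)

Orthogonality check:
  u_2 · u_1 = 0 (should be 0)
  u_3 · u_1 = 0 (should be 0)
  u_3 · u_2 = 0 (should be 0)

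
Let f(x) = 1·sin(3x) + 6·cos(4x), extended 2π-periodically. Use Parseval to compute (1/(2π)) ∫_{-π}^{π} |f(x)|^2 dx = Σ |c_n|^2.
Σ |c_n|^2 = 37/2

Expand |f|^2 and use orthogonality of {sin(nx), cos(mx)} on [-π, π]:
  ∫_{-π}^{π} sin(nx)^2 dx = π, ∫ cos(mx)^2 dx = π, and cross terms integrate to 0.
So ∫_{-π}^{π} f(x)^2 dx = 1^2 · π + 6^2 · π = (1 + 36)π.
Divide by 2π: (1 + 36)/2 = 37/2.
By Parseval, this equals Σ |c_n|^2.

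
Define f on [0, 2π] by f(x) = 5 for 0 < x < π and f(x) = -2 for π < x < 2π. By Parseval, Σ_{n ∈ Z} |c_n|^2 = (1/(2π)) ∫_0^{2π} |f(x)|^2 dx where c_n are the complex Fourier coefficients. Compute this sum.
Σ |c_n|^2 = 29/2

Parseval equates the L^2 energy of f (normalised by 1/(2π)) with the ℓ^2 sum of its Fourier coefficients: (1/(2π)) ∫_0^{2π} |f|^2 = Σ |c_n|^2.
Compute the left side: (1/(2π)) [∫_0^π 5^2 dx + ∫_π^{2π} (-2)^2 dx] = (1/(2π)) · (25π + 4π) = (25 + 4)/2 = 29/2.
So Σ_{n ∈ Z} |c_n|^2 = 29/2.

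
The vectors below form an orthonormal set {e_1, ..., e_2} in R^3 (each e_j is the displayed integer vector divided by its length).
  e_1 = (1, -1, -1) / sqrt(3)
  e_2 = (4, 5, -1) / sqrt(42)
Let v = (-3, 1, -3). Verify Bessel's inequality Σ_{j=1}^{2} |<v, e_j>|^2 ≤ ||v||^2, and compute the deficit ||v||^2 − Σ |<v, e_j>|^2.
Σ |<v, e_j>|^2 = 5/7; ||v||^2 = 19; deficit = 128/7

Write each e_j = u_j / sqrt(<u_j, u_j>) where u_j is the displayed integer vector. Then <v, e_j> = <v, u_j> / sqrt(<u_j, u_j>), so |<v, e_j>|^2 = <v, u_j>^2 / <u_j, u_j>.
Coefficients: <v, e_1> = -1/sqrt(3), <v, e_2> = -4/sqrt(42).
Square and sum: Σ |<v, e_j>|^2 = 5/7.
Compute ||v||^2 = v·v = 19.
Deficit = 19 − 5/7 = 128/7 ≥ 0, confirming Bessel's inequality. (The deficit equals ||v − Σ <v,e_j> e_j||^2, the squared distance from v to span{e_j}.)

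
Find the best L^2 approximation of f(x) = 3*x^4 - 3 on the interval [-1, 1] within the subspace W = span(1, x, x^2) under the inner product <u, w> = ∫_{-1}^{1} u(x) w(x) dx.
g(x) = 18*x^2/7 - 114/35

The best approximation g ∈ W is the orthogonal projection of f onto W. Writing g = a_0 + a_1 x + a_2 x^2, the coefficients solve the normal equations G · a = b where
  G_{ij} = <φ_i, φ_j> and b_i = <f, φ_i>, with φ_0 = 1, φ_1 = x, φ_2 = x^2.
G =
  [2, 0, 2/3]
  [0, 2/3, 0]
  [2/3, 0, 2/5],
b = (-24/5, 0, -8/7).
Solving gives a_0 = -114/35, a_1 = 0, a_2 = 18/7, so
  g(x) = 18*x^2/7 - 114/35.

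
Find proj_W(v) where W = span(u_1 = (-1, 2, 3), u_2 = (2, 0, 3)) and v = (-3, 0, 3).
proj_W(v) = (-219/133, 270/133, 279/133)

Set up U = [u_1 | ... | u_2] ∈ R^(3×2). The projector onto W = col(U) is P = U (U^T U)^(-1) U^T.
Compute U^T U =
  [14, 7]
  [7, 13],
and U^T v = (12, 3).
Solve U^T U · c = U^T v for the coefficients: c = (135/133, -6/19). The projection is proj_W(v) = U c.
Check: (v - proj_W(v)) · u_1 = 0  (should be 0).
Check: (v - proj_W(v)) · u_2 = 0  (should be 0).
Result: proj_W(v) = (-219/133, 270/133, 279/133).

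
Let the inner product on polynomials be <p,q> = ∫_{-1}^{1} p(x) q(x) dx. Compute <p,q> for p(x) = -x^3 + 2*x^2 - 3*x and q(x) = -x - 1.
<p,q> = 16/15

Expand the product: p(x)·q(x) = x^4 - x^3 + x^2 + 3*x.
∫_{-1}^{1} of each monomial x^k gives [2/(k+1) if k even, 0 if k odd]. Integrating term-by-term (or equivalently evaluating the antiderivative F(x) = x^5/5 - x^4/4 + x^3/3 + 3*x^2/2 at the endpoints):
  F(1) − F(−1) = 107/60 − (43/60) = 16/15.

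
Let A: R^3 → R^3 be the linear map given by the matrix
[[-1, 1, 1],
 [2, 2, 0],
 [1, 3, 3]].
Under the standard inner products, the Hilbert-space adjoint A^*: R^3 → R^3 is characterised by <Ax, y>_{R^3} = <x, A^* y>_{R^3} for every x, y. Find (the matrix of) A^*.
A^* = A^T =
[[-1, 2, 1],
 [1, 2, 3],
 [1, 0, 3]]

For real matrices with standard dot products, the defining identity <Ax, y> = <x, A^* y> gives (Ax)^T y = x^T (A^*) y, i.e. x^T A^T y = x^T (A^*) y. Since this holds for all x, y, we must have A^* = A^T. Therefore
A^* =
[[-1, 2, 1],
 [1, 2, 3],
 [1, 0, 3]].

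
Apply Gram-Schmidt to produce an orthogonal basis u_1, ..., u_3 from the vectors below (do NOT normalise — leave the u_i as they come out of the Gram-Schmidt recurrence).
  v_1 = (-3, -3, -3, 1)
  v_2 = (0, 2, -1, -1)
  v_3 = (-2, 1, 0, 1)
Orthogonal basis:
  u_1 = (-3, -3, -3, 1)
  u_2 = (-3/7, 11/7, -10/7, -6/7)
  u_3 = (-55/38, 37/38, 16/19, 21/19)

Apply the Gram-Schmidt recurrence
  u_1 = v_1
  u_i = v_i − Σ_{j<i} ((v_i · u_j) / (u_j · u_j)) · u_j.

Step by step this gives:
  u_1 = (-3, -3, -3, 1)
  u_2 = (-3/7, 11/7, -10/7, -6/7)
  u_3 = (-55/38, 37/38, 16/19, 21/19)

Orthogonality check:
  u_2 · u_1 = 0 (should be 0)
  u_3 · u_1 = 0 (should be 0)
  u_3 · u_2 = 0 (should be 0)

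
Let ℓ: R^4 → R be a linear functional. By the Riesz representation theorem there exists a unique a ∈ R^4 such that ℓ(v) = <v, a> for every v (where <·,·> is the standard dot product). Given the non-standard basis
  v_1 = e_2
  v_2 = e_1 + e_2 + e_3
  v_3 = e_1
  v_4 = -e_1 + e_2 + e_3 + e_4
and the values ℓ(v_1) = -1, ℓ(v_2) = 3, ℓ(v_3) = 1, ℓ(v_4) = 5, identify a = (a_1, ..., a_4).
a = (1, -1, 3, 4)

Write a = (a_1, ..., a_4) in the standard basis. For each basis vector v_i, ℓ(v_i) = <v_i, a> is a linear equation in the a_j's. Collect the n equations into a matrix system V a = ℓ, where row i of V is v_i (expressed in the standard basis). Since V is invertible (lower-triangular with 1s on the diagonal, up to permutation), solve by back-substitution:
  V =
[[0, 1, 0, 0],
 [1, 1, 1, 0],
 [1, 0, 0, 0],
 [-1, 1, 1, 1]]
  V a = (-1, 3, 1, 5)
Solving gives a = (1, -1, 3, 4).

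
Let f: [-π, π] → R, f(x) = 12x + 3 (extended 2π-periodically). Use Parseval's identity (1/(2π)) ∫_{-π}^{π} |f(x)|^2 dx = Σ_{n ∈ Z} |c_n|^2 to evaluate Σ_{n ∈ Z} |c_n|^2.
Σ |c_n|^2 = 48π^2 + 9

Expand and integrate term by term over [-π, π]:
  ∫ (12x)^2 dx = 144·(2π^3/3); ∫ 2·12·(3)·x dx = 0 (odd integrand); ∫ 3^2 dx = 9·2π.
So (1/(2π)) ∫_{-π}^{π} (12x + 3)^2 dx = 144π^2/3 + 9 = 48π^2 + 9.
Parseval ⇒ Σ |c_n|^2 = 48π^2 + 9.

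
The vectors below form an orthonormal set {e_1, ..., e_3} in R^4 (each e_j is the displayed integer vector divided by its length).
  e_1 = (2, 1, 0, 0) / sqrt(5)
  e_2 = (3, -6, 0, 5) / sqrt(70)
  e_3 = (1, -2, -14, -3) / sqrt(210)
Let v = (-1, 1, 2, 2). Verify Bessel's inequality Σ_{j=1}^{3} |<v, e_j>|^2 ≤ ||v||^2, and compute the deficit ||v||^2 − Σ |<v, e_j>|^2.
Σ |<v, e_j>|^2 = 101/15; ||v||^2 = 10; deficit = 49/15

Write each e_j = u_j / sqrt(<u_j, u_j>) where u_j is the displayed integer vector. Then <v, e_j> = <v, u_j> / sqrt(<u_j, u_j>), so |<v, e_j>|^2 = <v, u_j>^2 / <u_j, u_j>.
Coefficients: <v, e_1> = -1/sqrt(5), <v, e_2> = 1/sqrt(70), <v, e_3> = -37/sqrt(210).
Square and sum: Σ |<v, e_j>|^2 = 101/15.
Compute ||v||^2 = v·v = 10.
Deficit = 10 − 101/15 = 49/15 ≥ 0, confirming Bessel's inequality. (The deficit equals ||v − Σ <v,e_j> e_j||^2, the squared distance from v to span{e_j}.)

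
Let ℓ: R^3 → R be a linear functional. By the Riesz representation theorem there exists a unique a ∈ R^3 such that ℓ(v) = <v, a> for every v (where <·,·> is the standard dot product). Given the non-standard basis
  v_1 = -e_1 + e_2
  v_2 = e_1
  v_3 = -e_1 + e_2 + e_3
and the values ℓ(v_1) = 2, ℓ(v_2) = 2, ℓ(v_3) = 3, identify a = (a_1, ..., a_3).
a = (2, 4, 1)

Write a = (a_1, ..., a_3) in the standard basis. For each basis vector v_i, ℓ(v_i) = <v_i, a> is a linear equation in the a_j's. Collect the n equations into a matrix system V a = ℓ, where row i of V is v_i (expressed in the standard basis). Since V is invertible (lower-triangular with 1s on the diagonal, up to permutation), solve by back-substitution:
  V =
[[-1, 1, 0],
 [1, 0, 0],
 [-1, 1, 1]]
  V a = (2, 2, 3)
Solving gives a = (2, 4, 1).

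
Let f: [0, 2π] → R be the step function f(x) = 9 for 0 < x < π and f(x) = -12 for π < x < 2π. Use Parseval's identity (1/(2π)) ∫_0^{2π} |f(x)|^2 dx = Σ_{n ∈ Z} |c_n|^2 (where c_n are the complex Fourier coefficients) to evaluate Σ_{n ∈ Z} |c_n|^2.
Σ |c_n|^2 = 225/2

Parseval equates the L^2 energy of f (normalised by 1/(2π)) with the ℓ^2 sum of its Fourier coefficients: (1/(2π)) ∫_0^{2π} |f|^2 = Σ |c_n|^2.
Compute the left side: (1/(2π)) [∫_0^π 9^2 dx + ∫_π^{2π} (-12)^2 dx] = (1/(2π)) · (81π + 144π) = (81 + 144)/2 = 225/2.
So Σ_{n ∈ Z} |c_n|^2 = 225/2.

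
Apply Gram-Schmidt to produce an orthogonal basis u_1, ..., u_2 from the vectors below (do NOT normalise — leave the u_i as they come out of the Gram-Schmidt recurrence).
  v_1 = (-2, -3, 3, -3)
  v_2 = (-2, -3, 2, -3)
Orthogonal basis:
  u_1 = (-2, -3, 3, -3)
  u_2 = (-6/31, -9/31, -22/31, -9/31)

Apply the Gram-Schmidt recurrence
  u_1 = v_1
  u_i = v_i − Σ_{j<i} ((v_i · u_j) / (u_j · u_j)) · u_j.

Step by step this gives:
  u_1 = (-2, -3, 3, -3)
  u_2 = (-6/31, -9/31, -22/31, -9/31)

Orthogonality check:
  u_2 · u_1 = 0 (should be 0)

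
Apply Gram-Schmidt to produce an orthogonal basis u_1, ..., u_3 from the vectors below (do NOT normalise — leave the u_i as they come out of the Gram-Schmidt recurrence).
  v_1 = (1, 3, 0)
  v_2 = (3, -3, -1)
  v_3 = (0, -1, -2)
Orthogonal basis:
  u_1 = (1, 3, 0)
  u_2 = (18/5, -6/5, -1)
  u_3 = (-69/154, 23/154, -138/77)

Apply the Gram-Schmidt recurrence
  u_1 = v_1
  u_i = v_i − Σ_{j<i} ((v_i · u_j) / (u_j · u_j)) · u_j.

Step by step this gives:
  u_1 = (1, 3, 0)
  u_2 = (18/5, -6/5, -1)
  u_3 = (-69/154, 23/154, -138/77)

Orthogonality check:
  u_2 · u_1 = 0 (should be 0)
  u_3 · u_1 = 0 (should be 0)
  u_3 · u_2 = 0 (should be 0)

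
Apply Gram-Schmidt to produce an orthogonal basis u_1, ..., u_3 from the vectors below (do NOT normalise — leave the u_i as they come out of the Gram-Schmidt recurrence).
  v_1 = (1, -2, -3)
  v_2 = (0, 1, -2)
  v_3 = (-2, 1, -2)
Orthogonal basis:
  u_1 = (1, -2, -3)
  u_2 = (-2/7, 11/7, -8/7)
  u_3 = (-49/27, -14/27, -7/27)

Apply the Gram-Schmidt recurrence
  u_1 = v_1
  u_i = v_i − Σ_{j<i} ((v_i · u_j) / (u_j · u_j)) · u_j.

Step by step this gives:
  u_1 = (1, -2, -3)
  u_2 = (-2/7, 11/7, -8/7)
  u_3 = (-49/27, -14/27, -7/27)

Orthogonality check:
  u_2 · u_1 = 0 (should be 0)
  u_3 · u_1 = 0 (should be 0)
  u_3 · u_2 = 0 (should be 0)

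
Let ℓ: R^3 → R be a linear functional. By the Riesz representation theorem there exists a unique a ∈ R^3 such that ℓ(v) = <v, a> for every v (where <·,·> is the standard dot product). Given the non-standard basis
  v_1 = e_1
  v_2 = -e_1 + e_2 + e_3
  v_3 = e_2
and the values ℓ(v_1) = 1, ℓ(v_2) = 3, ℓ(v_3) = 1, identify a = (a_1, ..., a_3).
a = (1, 1, 3)

Write a = (a_1, ..., a_3) in the standard basis. For each basis vector v_i, ℓ(v_i) = <v_i, a> is a linear equation in the a_j's. Collect the n equations into a matrix system V a = ℓ, where row i of V is v_i (expressed in the standard basis). Since V is invertible (lower-triangular with 1s on the diagonal, up to permutation), solve by back-substitution:
  V =
[[1, 0, 0],
 [-1, 1, 1],
 [0, 1, 0]]
  V a = (1, 3, 1)
Solving gives a = (1, 1, 3).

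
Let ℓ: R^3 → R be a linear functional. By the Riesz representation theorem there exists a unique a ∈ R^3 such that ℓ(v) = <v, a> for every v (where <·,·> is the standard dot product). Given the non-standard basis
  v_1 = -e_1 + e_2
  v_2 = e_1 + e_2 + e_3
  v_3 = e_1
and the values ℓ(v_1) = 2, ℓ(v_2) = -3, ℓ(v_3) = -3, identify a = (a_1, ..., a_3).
a = (-3, -1, 1)

Write a = (a_1, ..., a_3) in the standard basis. For each basis vector v_i, ℓ(v_i) = <v_i, a> is a linear equation in the a_j's. Collect the n equations into a matrix system V a = ℓ, where row i of V is v_i (expressed in the standard basis). Since V is invertible (lower-triangular with 1s on the diagonal, up to permutation), solve by back-substitution:
  V =
[[-1, 1, 0],
 [1, 1, 1],
 [1, 0, 0]]
  V a = (2, -3, -3)
Solving gives a = (-3, -1, 1).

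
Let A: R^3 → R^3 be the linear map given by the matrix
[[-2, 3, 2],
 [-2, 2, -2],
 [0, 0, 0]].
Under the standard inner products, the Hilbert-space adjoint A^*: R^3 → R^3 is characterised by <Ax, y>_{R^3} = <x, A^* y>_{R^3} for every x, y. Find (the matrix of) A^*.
A^* = A^T =
[[-2, -2, 0],
 [3, 2, 0],
 [2, -2, 0]]

For real matrices with standard dot products, the defining identity <Ax, y> = <x, A^* y> gives (Ax)^T y = x^T (A^*) y, i.e. x^T A^T y = x^T (A^*) y. Since this holds for all x, y, we must have A^* = A^T. Therefore
A^* =
[[-2, -2, 0],
 [3, 2, 0],
 [2, -2, 0]].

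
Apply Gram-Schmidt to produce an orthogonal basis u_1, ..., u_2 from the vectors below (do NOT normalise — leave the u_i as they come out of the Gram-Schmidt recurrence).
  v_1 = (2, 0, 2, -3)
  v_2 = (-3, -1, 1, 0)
Orthogonal basis:
  u_1 = (2, 0, 2, -3)
  u_2 = (-43/17, -1, 25/17, -12/17)

Apply the Gram-Schmidt recurrence
  u_1 = v_1
  u_i = v_i − Σ_{j<i} ((v_i · u_j) / (u_j · u_j)) · u_j.

Step by step this gives:
  u_1 = (2, 0, 2, -3)
  u_2 = (-43/17, -1, 25/17, -12/17)

Orthogonality check:
  u_2 · u_1 = 0 (should be 0)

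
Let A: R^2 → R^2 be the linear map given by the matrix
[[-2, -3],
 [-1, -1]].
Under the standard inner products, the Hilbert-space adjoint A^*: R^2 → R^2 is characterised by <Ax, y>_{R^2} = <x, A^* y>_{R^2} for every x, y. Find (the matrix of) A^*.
A^* = A^T =
[[-2, -1],
 [-3, -1]]

For real matrices with standard dot products, the defining identity <Ax, y> = <x, A^* y> gives (Ax)^T y = x^T (A^*) y, i.e. x^T A^T y = x^T (A^*) y. Since this holds for all x, y, we must have A^* = A^T. Therefore
A^* =
[[-2, -1],
 [-3, -1]].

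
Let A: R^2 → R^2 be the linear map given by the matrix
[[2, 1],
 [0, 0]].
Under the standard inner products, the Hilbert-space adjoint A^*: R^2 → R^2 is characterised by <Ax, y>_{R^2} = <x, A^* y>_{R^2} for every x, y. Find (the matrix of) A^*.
A^* = A^T =
[[2, 0],
 [1, 0]]

For real matrices with standard dot products, the defining identity <Ax, y> = <x, A^* y> gives (Ax)^T y = x^T (A^*) y, i.e. x^T A^T y = x^T (A^*) y. Since this holds for all x, y, we must have A^* = A^T. Therefore
A^* =
[[2, 0],
 [1, 0]].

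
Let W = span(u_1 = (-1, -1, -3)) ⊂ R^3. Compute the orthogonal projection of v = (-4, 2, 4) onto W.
proj_W(v) = (10/11, 10/11, 30/11)

Set up U = [u_1 | ... | u_1] ∈ R^(3×1). The projector onto W = col(U) is P = U (U^T U)^(-1) U^T.
Compute U^T U =
  [11],
and U^T v = (-10).
Solve U^T U · c = U^T v for the coefficients: c = (-10/11). The projection is proj_W(v) = U c.
Check: (v - proj_W(v)) · u_1 = 0  (should be 0).
Result: proj_W(v) = (10/11, 10/11, 30/11).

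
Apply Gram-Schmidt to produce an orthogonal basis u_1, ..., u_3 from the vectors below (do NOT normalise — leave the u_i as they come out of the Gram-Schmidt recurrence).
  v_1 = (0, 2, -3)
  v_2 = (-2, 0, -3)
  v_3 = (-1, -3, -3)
Orthogonal basis:
  u_1 = (0, 2, -3)
  u_2 = (-2, -18/13, -12/13)
  u_3 = (18/11, -18/11, -12/11)

Apply the Gram-Schmidt recurrence
  u_1 = v_1
  u_i = v_i − Σ_{j<i} ((v_i · u_j) / (u_j · u_j)) · u_j.

Step by step this gives:
  u_1 = (0, 2, -3)
  u_2 = (-2, -18/13, -12/13)
  u_3 = (18/11, -18/11, -12/11)

Orthogonality check:
  u_2 · u_1 = 0 (should be 0)
  u_3 · u_1 = 0 (should be 0)
  u_3 · u_2 = 0 (should be 0)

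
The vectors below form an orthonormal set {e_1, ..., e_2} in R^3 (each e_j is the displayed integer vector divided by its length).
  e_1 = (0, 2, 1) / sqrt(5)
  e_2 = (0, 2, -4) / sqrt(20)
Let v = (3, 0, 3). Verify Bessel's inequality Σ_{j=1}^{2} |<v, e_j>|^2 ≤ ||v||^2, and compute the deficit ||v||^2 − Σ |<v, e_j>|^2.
Σ |<v, e_j>|^2 = 9; ||v||^2 = 18; deficit = 9

Write each e_j = u_j / sqrt(<u_j, u_j>) where u_j is the displayed integer vector. Then <v, e_j> = <v, u_j> / sqrt(<u_j, u_j>), so |<v, e_j>|^2 = <v, u_j>^2 / <u_j, u_j>.
Coefficients: <v, e_1> = 3/sqrt(5), <v, e_2> = -12/sqrt(20).
Square and sum: Σ |<v, e_j>|^2 = 9.
Compute ||v||^2 = v·v = 18.
Deficit = 18 − 9 = 9 ≥ 0, confirming Bessel's inequality. (The deficit equals ||v − Σ <v,e_j> e_j||^2, the squared distance from v to span{e_j}.)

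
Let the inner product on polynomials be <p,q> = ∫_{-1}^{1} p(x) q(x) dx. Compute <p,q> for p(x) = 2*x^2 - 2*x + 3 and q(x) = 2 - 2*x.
<p,q> = 52/3

Expand the product: p(x)·q(x) = -4*x^3 + 8*x^2 - 10*x + 6.
∫_{-1}^{1} of each monomial x^k gives [2/(k+1) if k even, 0 if k odd]. Integrating term-by-term (or equivalently evaluating the antiderivative F(x) = -x^4 + 8*x^3/3 - 5*x^2 + 6*x at the endpoints):
  F(1) − F(−1) = 8/3 − (-44/3) = 52/3.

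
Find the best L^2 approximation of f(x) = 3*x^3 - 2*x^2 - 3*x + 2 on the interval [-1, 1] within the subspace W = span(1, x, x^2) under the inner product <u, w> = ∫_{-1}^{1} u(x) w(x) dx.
g(x) = -2*x^2 - 6*x/5 + 2

The best approximation g ∈ W is the orthogonal projection of f onto W. Writing g = a_0 + a_1 x + a_2 x^2, the coefficients solve the normal equations G · a = b where
  G_{ij} = <φ_i, φ_j> and b_i = <f, φ_i>, with φ_0 = 1, φ_1 = x, φ_2 = x^2.
G =
  [2, 0, 2/3]
  [0, 2/3, 0]
  [2/3, 0, 2/5],
b = (8/3, -4/5, 8/15).
Solving gives a_0 = 2, a_1 = -6/5, a_2 = -2, so
  g(x) = -2*x^2 - 6*x/5 + 2.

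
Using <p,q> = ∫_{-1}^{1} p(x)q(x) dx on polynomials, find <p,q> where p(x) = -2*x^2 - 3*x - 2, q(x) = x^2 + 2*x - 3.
<p,q> = 148/15

Expand the product: p(x)·q(x) = -2*x^4 - 7*x^3 - 2*x^2 + 5*x + 6.
∫_{-1}^{1} of each monomial x^k gives [2/(k+1) if k even, 0 if k odd]. Integrating term-by-term (or equivalently evaluating the antiderivative F(x) = -2*x^5/5 - 7*x^4/4 - 2*x^3/3 + 5*x^2/2 + 6*x at the endpoints):
  F(1) − F(−1) = 341/60 − (-251/60) = 148/15.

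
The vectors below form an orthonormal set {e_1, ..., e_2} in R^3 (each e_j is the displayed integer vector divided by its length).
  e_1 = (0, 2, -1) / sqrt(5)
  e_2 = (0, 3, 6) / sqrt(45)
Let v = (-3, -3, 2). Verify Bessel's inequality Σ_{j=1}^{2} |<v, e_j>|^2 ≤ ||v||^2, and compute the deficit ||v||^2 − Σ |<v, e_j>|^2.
Σ |<v, e_j>|^2 = 13; ||v||^2 = 22; deficit = 9

Write each e_j = u_j / sqrt(<u_j, u_j>) where u_j is the displayed integer vector. Then <v, e_j> = <v, u_j> / sqrt(<u_j, u_j>), so |<v, e_j>|^2 = <v, u_j>^2 / <u_j, u_j>.
Coefficients: <v, e_1> = -8/sqrt(5), <v, e_2> = 3/sqrt(45).
Square and sum: Σ |<v, e_j>|^2 = 13.
Compute ||v||^2 = v·v = 22.
Deficit = 22 − 13 = 9 ≥ 0, confirming Bessel's inequality. (The deficit equals ||v − Σ <v,e_j> e_j||^2, the squared distance from v to span{e_j}.)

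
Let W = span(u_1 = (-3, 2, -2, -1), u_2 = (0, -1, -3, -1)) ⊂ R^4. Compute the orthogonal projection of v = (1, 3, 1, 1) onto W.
proj_W(v) = (-105/173, 196/173, 308/173, 91/173)

Set up U = [u_1 | ... | u_2] ∈ R^(4×2). The projector onto W = col(U) is P = U (U^T U)^(-1) U^T.
Compute U^T U =
  [18, 5]
  [5, 11],
and U^T v = (0, -7).
Solve U^T U · c = U^T v for the coefficients: c = (35/173, -126/173). The projection is proj_W(v) = U c.
Check: (v - proj_W(v)) · u_1 = 0  (should be 0).
Check: (v - proj_W(v)) · u_2 = 0  (should be 0).
Result: proj_W(v) = (-105/173, 196/173, 308/173, 91/173).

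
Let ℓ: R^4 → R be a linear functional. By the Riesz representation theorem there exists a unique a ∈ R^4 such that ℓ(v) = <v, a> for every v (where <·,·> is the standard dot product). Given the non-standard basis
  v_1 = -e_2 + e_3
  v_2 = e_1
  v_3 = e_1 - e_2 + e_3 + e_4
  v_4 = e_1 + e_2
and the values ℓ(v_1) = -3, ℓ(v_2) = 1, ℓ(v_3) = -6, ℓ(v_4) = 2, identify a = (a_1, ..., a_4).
a = (1, 1, -2, -4)

Write a = (a_1, ..., a_4) in the standard basis. For each basis vector v_i, ℓ(v_i) = <v_i, a> is a linear equation in the a_j's. Collect the n equations into a matrix system V a = ℓ, where row i of V is v_i (expressed in the standard basis). Since V is invertible (lower-triangular with 1s on the diagonal, up to permutation), solve by back-substitution:
  V =
[[0, -1, 1, 0],
 [1, 0, 0, 0],
 [1, -1, 1, 1],
 [1, 1, 0, 0]]
  V a = (-3, 1, -6, 2)
Solving gives a = (1, 1, -2, -4).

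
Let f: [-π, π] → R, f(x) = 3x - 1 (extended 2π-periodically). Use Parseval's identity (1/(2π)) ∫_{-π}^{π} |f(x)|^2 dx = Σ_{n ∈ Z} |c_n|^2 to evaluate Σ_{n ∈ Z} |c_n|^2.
Σ |c_n|^2 = 3π^2 + 1

Expand and integrate term by term over [-π, π]:
  ∫ (3x)^2 dx = 9·(2π^3/3); ∫ 2·3·(-1)·x dx = 0 (odd integrand); ∫ (-1)^2 dx = 1·2π.
So (1/(2π)) ∫_{-π}^{π} (3x - 1)^2 dx = 9π^2/3 + 1 = 3π^2 + 1.
Parseval ⇒ Σ |c_n|^2 = 3π^2 + 1.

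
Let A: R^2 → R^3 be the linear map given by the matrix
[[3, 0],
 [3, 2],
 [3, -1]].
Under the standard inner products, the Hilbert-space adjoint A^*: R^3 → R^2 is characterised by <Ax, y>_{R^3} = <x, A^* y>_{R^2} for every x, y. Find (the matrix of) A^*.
A^* = A^T =
[[3, 3, 3],
 [0, 2, -1]]

For real matrices with standard dot products, the defining identity <Ax, y> = <x, A^* y> gives (Ax)^T y = x^T (A^*) y, i.e. x^T A^T y = x^T (A^*) y. Since this holds for all x, y, we must have A^* = A^T. Therefore
A^* =
[[3, 3, 3],
 [0, 2, -1]].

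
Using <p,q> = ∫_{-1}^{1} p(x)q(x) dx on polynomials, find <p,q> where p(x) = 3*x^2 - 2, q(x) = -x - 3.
<p,q> = 6

Expand the product: p(x)·q(x) = -3*x^3 - 9*x^2 + 2*x + 6.
∫_{-1}^{1} of each monomial x^k gives [2/(k+1) if k even, 0 if k odd]. Integrating term-by-term (or equivalently evaluating the antiderivative F(x) = -3*x^4/4 - 3*x^3 + x^2 + 6*x at the endpoints):
  F(1) − F(−1) = 13/4 − (-11/4) = 6.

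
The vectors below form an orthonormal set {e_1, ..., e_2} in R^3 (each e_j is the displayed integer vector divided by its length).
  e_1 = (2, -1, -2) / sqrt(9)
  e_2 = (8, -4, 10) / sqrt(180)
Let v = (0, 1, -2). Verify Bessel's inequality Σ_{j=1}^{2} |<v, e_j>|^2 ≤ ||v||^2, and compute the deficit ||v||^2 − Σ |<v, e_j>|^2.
Σ |<v, e_j>|^2 = 21/5; ||v||^2 = 5; deficit = 4/5

Write each e_j = u_j / sqrt(<u_j, u_j>) where u_j is the displayed integer vector. Then <v, e_j> = <v, u_j> / sqrt(<u_j, u_j>), so |<v, e_j>|^2 = <v, u_j>^2 / <u_j, u_j>.
Coefficients: <v, e_1> = 3/sqrt(9), <v, e_2> = -24/sqrt(180).
Square and sum: Σ |<v, e_j>|^2 = 21/5.
Compute ||v||^2 = v·v = 5.
Deficit = 5 − 21/5 = 4/5 ≥ 0, confirming Bessel's inequality. (The deficit equals ||v − Σ <v,e_j> e_j||^2, the squared distance from v to span{e_j}.)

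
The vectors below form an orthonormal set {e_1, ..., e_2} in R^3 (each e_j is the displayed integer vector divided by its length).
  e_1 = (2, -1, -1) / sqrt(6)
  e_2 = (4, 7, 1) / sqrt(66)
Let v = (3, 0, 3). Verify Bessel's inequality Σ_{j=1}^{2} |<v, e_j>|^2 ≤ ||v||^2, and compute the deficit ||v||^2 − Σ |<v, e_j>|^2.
Σ |<v, e_j>|^2 = 54/11; ||v||^2 = 18; deficit = 144/11

Write each e_j = u_j / sqrt(<u_j, u_j>) where u_j is the displayed integer vector. Then <v, e_j> = <v, u_j> / sqrt(<u_j, u_j>), so |<v, e_j>|^2 = <v, u_j>^2 / <u_j, u_j>.
Coefficients: <v, e_1> = 3/sqrt(6), <v, e_2> = 15/sqrt(66).
Square and sum: Σ |<v, e_j>|^2 = 54/11.
Compute ||v||^2 = v·v = 18.
Deficit = 18 − 54/11 = 144/11 ≥ 0, confirming Bessel's inequality. (The deficit equals ||v − Σ <v,e_j> e_j||^2, the squared distance from v to span{e_j}.)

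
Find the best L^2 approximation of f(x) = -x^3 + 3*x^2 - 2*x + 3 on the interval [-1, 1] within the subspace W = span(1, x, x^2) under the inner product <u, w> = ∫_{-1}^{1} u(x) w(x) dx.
g(x) = 3*x^2 - 13*x/5 + 3

The best approximation g ∈ W is the orthogonal projection of f onto W. Writing g = a_0 + a_1 x + a_2 x^2, the coefficients solve the normal equations G · a = b where
  G_{ij} = <φ_i, φ_j> and b_i = <f, φ_i>, with φ_0 = 1, φ_1 = x, φ_2 = x^2.
G =
  [2, 0, 2/3]
  [0, 2/3, 0]
  [2/3, 0, 2/5],
b = (8, -26/15, 16/5).
Solving gives a_0 = 3, a_1 = -13/5, a_2 = 3, so
  g(x) = 3*x^2 - 13*x/5 + 3.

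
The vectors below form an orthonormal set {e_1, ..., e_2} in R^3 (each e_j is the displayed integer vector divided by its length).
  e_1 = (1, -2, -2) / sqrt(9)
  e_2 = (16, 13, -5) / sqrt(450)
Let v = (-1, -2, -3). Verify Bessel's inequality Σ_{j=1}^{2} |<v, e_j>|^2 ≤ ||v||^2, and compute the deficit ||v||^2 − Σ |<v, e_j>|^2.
Σ |<v, e_j>|^2 = 531/50; ||v||^2 = 14; deficit = 169/50

Write each e_j = u_j / sqrt(<u_j, u_j>) where u_j is the displayed integer vector. Then <v, e_j> = <v, u_j> / sqrt(<u_j, u_j>), so |<v, e_j>|^2 = <v, u_j>^2 / <u_j, u_j>.
Coefficients: <v, e_1> = 9/sqrt(9), <v, e_2> = -27/sqrt(450).
Square and sum: Σ |<v, e_j>|^2 = 531/50.
Compute ||v||^2 = v·v = 14.
Deficit = 14 − 531/50 = 169/50 ≥ 0, confirming Bessel's inequality. (The deficit equals ||v − Σ <v,e_j> e_j||^2, the squared distance from v to span{e_j}.)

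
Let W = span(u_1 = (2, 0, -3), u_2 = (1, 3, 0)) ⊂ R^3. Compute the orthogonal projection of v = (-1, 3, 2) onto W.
proj_W(v) = (-4/7, 20/7, 16/7)

Set up U = [u_1 | ... | u_2] ∈ R^(3×2). The projector onto W = col(U) is P = U (U^T U)^(-1) U^T.
Compute U^T U =
  [13, 2]
  [2, 10],
and U^T v = (-8, 8).
Solve U^T U · c = U^T v for the coefficients: c = (-16/21, 20/21). The projection is proj_W(v) = U c.
Check: (v - proj_W(v)) · u_1 = 0  (should be 0).
Check: (v - proj_W(v)) · u_2 = 0  (should be 0).
Result: proj_W(v) = (-4/7, 20/7, 16/7).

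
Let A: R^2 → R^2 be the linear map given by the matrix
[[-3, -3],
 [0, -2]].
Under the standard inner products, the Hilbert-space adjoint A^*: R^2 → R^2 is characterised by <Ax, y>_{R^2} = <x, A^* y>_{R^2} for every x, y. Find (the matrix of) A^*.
A^* = A^T =
[[-3, 0],
 [-3, -2]]

For real matrices with standard dot products, the defining identity <Ax, y> = <x, A^* y> gives (Ax)^T y = x^T (A^*) y, i.e. x^T A^T y = x^T (A^*) y. Since this holds for all x, y, we must have A^* = A^T. Therefore
A^* =
[[-3, 0],
 [-3, -2]].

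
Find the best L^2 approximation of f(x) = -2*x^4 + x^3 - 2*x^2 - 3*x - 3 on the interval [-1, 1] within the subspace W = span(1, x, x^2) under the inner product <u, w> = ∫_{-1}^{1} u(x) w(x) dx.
g(x) = -26*x^2/7 - 12*x/5 - 99/35

The best approximation g ∈ W is the orthogonal projection of f onto W. Writing g = a_0 + a_1 x + a_2 x^2, the coefficients solve the normal equations G · a = b where
  G_{ij} = <φ_i, φ_j> and b_i = <f, φ_i>, with φ_0 = 1, φ_1 = x, φ_2 = x^2.
G =
  [2, 0, 2/3]
  [0, 2/3, 0]
  [2/3, 0, 2/5],
b = (-122/15, -8/5, -118/35).
Solving gives a_0 = -99/35, a_1 = -12/5, a_2 = -26/7, so
  g(x) = -26*x^2/7 - 12*x/5 - 99/35.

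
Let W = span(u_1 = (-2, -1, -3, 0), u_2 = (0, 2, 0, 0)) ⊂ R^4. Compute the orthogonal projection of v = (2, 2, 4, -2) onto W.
proj_W(v) = (32/13, 2, 48/13, 0)

Set up U = [u_1 | ... | u_2] ∈ R^(4×2). The projector onto W = col(U) is P = U (U^T U)^(-1) U^T.
Compute U^T U =
  [14, -2]
  [-2, 4],
and U^T v = (-18, 4).
Solve U^T U · c = U^T v for the coefficients: c = (-16/13, 5/13). The projection is proj_W(v) = U c.
Check: (v - proj_W(v)) · u_1 = 0  (should be 0).
Check: (v - proj_W(v)) · u_2 = 0  (should be 0).
Result: proj_W(v) = (32/13, 2, 48/13, 0).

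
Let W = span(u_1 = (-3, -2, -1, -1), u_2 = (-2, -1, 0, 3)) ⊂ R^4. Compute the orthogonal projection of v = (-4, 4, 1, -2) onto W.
proj_W(v) = (-26/37, -21/37, -16/37, -49/37)

Set up U = [u_1 | ... | u_2] ∈ R^(4×2). The projector onto W = col(U) is P = U (U^T U)^(-1) U^T.
Compute U^T U =
  [15, 5]
  [5, 14],
and U^T v = (5, -2).
Solve U^T U · c = U^T v for the coefficients: c = (16/37, -11/37). The projection is proj_W(v) = U c.
Check: (v - proj_W(v)) · u_1 = 0  (should be 0).
Check: (v - proj_W(v)) · u_2 = 0  (should be 0).
Result: proj_W(v) = (-26/37, -21/37, -16/37, -49/37).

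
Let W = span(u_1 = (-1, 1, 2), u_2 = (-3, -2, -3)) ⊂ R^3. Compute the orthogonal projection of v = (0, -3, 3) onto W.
proj_W(v) = (-42/107, 57/107, 111/107)

Set up U = [u_1 | ... | u_2] ∈ R^(3×2). The projector onto W = col(U) is P = U (U^T U)^(-1) U^T.
Compute U^T U =
  [6, -5]
  [-5, 22],
and U^T v = (3, -3).
Solve U^T U · c = U^T v for the coefficients: c = (51/107, -3/107). The projection is proj_W(v) = U c.
Check: (v - proj_W(v)) · u_1 = 0  (should be 0).
Check: (v - proj_W(v)) · u_2 = 0  (should be 0).
Result: proj_W(v) = (-42/107, 57/107, 111/107).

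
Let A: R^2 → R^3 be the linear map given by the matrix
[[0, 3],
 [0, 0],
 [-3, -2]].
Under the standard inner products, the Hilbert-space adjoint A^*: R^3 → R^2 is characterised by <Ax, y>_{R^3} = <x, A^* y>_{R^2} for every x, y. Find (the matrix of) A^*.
A^* = A^T =
[[0, 0, -3],
 [3, 0, -2]]

For real matrices with standard dot products, the defining identity <Ax, y> = <x, A^* y> gives (Ax)^T y = x^T (A^*) y, i.e. x^T A^T y = x^T (A^*) y. Since this holds for all x, y, we must have A^* = A^T. Therefore
A^* =
[[0, 0, -3],
 [3, 0, -2]].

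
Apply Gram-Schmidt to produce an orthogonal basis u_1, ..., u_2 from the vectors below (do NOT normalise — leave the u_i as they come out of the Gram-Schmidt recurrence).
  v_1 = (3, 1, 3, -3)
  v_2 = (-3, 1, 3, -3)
Orthogonal basis:
  u_1 = (3, 1, 3, -3)
  u_2 = (-57/14, 9/14, 27/14, -27/14)

Apply the Gram-Schmidt recurrence
  u_1 = v_1
  u_i = v_i − Σ_{j<i} ((v_i · u_j) / (u_j · u_j)) · u_j.

Step by step this gives:
  u_1 = (3, 1, 3, -3)
  u_2 = (-57/14, 9/14, 27/14, -27/14)

Orthogonality check:
  u_2 · u_1 = 0 (should be 0)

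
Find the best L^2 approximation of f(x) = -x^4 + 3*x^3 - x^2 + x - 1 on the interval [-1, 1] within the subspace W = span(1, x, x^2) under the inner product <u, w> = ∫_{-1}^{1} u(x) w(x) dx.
g(x) = -13*x^2/7 + 14*x/5 - 32/35

The best approximation g ∈ W is the orthogonal projection of f onto W. Writing g = a_0 + a_1 x + a_2 x^2, the coefficients solve the normal equations G · a = b where
  G_{ij} = <φ_i, φ_j> and b_i = <f, φ_i>, with φ_0 = 1, φ_1 = x, φ_2 = x^2.
G =
  [2, 0, 2/3]
  [0, 2/3, 0]
  [2/3, 0, 2/5],
b = (-46/15, 28/15, -142/105).
Solving gives a_0 = -32/35, a_1 = 14/5, a_2 = -13/7, so
  g(x) = -13*x^2/7 + 14*x/5 - 32/35.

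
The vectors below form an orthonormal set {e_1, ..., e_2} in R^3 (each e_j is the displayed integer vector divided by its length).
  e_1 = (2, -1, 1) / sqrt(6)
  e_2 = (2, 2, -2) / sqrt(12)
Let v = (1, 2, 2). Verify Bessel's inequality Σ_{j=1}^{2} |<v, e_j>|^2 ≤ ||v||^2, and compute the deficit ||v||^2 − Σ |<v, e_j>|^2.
Σ |<v, e_j>|^2 = 1; ||v||^2 = 9; deficit = 8

Write each e_j = u_j / sqrt(<u_j, u_j>) where u_j is the displayed integer vector. Then <v, e_j> = <v, u_j> / sqrt(<u_j, u_j>), so |<v, e_j>|^2 = <v, u_j>^2 / <u_j, u_j>.
Coefficients: <v, e_1> = 2/sqrt(6), <v, e_2> = 2/sqrt(12).
Square and sum: Σ |<v, e_j>|^2 = 1.
Compute ||v||^2 = v·v = 9.
Deficit = 9 − 1 = 8 ≥ 0, confirming Bessel's inequality. (The deficit equals ||v − Σ <v,e_j> e_j||^2, the squared distance from v to span{e_j}.)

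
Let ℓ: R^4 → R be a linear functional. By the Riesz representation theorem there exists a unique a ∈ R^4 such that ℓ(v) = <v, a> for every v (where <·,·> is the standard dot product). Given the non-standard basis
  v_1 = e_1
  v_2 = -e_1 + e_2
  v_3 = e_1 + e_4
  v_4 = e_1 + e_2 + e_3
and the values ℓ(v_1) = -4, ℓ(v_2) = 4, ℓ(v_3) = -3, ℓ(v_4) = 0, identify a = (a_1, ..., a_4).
a = (-4, 0, 4, 1)

Write a = (a_1, ..., a_4) in the standard basis. For each basis vector v_i, ℓ(v_i) = <v_i, a> is a linear equation in the a_j's. Collect the n equations into a matrix system V a = ℓ, where row i of V is v_i (expressed in the standard basis). Since V is invertible (lower-triangular with 1s on the diagonal, up to permutation), solve by back-substitution:
  V =
[[1, 0, 0, 0],
 [-1, 1, 0, 0],
 [1, 0, 0, 1],
 [1, 1, 1, 0]]
  V a = (-4, 4, -3, 0)
Solving gives a = (-4, 0, 4, 1).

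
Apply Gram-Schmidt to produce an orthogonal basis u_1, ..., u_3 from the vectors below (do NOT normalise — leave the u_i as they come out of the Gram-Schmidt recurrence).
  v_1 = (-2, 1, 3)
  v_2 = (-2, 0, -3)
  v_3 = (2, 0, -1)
Orthogonal basis:
  u_1 = (-2, 1, 3)
  u_2 = (-19/7, 5/14, -27/14)
  u_3 = (24/157, 96/157, -16/157)

Apply the Gram-Schmidt recurrence
  u_1 = v_1
  u_i = v_i − Σ_{j<i} ((v_i · u_j) / (u_j · u_j)) · u_j.

Step by step this gives:
  u_1 = (-2, 1, 3)
  u_2 = (-19/7, 5/14, -27/14)
  u_3 = (24/157, 96/157, -16/157)

Orthogonality check:
  u_2 · u_1 = 0 (should be 0)
  u_3 · u_1 = 0 (should be 0)
  u_3 · u_2 = 0 (should be 0)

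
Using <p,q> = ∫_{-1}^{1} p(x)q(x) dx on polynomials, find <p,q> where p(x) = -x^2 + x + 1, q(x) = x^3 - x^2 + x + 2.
<p,q> = 52/15

Expand the product: p(x)·q(x) = -x^5 + 2*x^4 - x^3 - 2*x^2 + 3*x + 2.
∫_{-1}^{1} of each monomial x^k gives [2/(k+1) if k even, 0 if k odd]. Integrating term-by-term (or equivalently evaluating the antiderivative F(x) = -x^6/6 + 2*x^5/5 - x^4/4 - 2*x^3/3 + 3*x^2/2 + 2*x at the endpoints):
  F(1) − F(−1) = 169/60 − (-13/20) = 52/15.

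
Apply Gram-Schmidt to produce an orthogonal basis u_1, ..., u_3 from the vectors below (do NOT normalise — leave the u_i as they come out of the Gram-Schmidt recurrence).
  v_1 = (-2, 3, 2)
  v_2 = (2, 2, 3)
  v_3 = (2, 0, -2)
Orthogonal basis:
  u_1 = (-2, 3, 2)
  u_2 = (50/17, 10/17, 35/17)
  u_3 = (2/3, 4/3, -4/3)

Apply the Gram-Schmidt recurrence
  u_1 = v_1
  u_i = v_i − Σ_{j<i} ((v_i · u_j) / (u_j · u_j)) · u_j.

Step by step this gives:
  u_1 = (-2, 3, 2)
  u_2 = (50/17, 10/17, 35/17)
  u_3 = (2/3, 4/3, -4/3)

Orthogonality check:
  u_2 · u_1 = 0 (should be 0)
  u_3 · u_1 = 0 (should be 0)
  u_3 · u_2 = 0 (should be 0)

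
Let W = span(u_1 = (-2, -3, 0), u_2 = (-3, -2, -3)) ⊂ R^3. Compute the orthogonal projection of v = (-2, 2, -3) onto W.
proj_W(v) = (-149/142, 97/71, -501/142)

Set up U = [u_1 | ... | u_2] ∈ R^(3×2). The projector onto W = col(U) is P = U (U^T U)^(-1) U^T.
Compute U^T U =
  [13, 12]
  [12, 22],
and U^T v = (-2, 11).
Solve U^T U · c = U^T v for the coefficients: c = (-88/71, 167/142). The projection is proj_W(v) = U c.
Check: (v - proj_W(v)) · u_1 = 0  (should be 0).
Check: (v - proj_W(v)) · u_2 = 0  (should be 0).
Result: proj_W(v) = (-149/142, 97/71, -501/142).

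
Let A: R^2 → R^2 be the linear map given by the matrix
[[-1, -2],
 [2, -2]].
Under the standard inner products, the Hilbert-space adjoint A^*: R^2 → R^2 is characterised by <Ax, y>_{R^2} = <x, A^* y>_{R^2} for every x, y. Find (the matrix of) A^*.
A^* = A^T =
[[-1, 2],
 [-2, -2]]

For real matrices with standard dot products, the defining identity <Ax, y> = <x, A^* y> gives (Ax)^T y = x^T (A^*) y, i.e. x^T A^T y = x^T (A^*) y. Since this holds for all x, y, we must have A^* = A^T. Therefore
A^* =
[[-1, 2],
 [-2, -2]].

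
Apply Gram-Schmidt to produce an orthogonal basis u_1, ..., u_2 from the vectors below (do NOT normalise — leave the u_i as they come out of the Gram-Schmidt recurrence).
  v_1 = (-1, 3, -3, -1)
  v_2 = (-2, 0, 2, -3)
Orthogonal basis:
  u_1 = (-1, 3, -3, -1)
  u_2 = (-41/20, 3/20, 37/20, -61/20)

Apply the Gram-Schmidt recurrence
  u_1 = v_1
  u_i = v_i − Σ_{j<i} ((v_i · u_j) / (u_j · u_j)) · u_j.

Step by step this gives:
  u_1 = (-1, 3, -3, -1)
  u_2 = (-41/20, 3/20, 37/20, -61/20)

Orthogonality check:
  u_2 · u_1 = 0 (should be 0)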